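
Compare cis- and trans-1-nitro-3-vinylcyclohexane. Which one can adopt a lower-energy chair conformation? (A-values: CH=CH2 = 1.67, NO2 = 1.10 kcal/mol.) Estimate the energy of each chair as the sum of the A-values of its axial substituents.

At 1,3 positions (parity same): cis → (e,e or a,a); trans → (a,e or e,a).
Best chair for cis: E = 0.00 kcal/mol; best chair for trans: E = 1.10 kcal/mol.
The cis isomer is lower by 1.10 kcal/mol.

cis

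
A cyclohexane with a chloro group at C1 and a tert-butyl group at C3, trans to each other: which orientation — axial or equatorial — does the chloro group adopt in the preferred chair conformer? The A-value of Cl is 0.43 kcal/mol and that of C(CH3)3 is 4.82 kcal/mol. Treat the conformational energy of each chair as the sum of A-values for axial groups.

C1 and C3 have the same parity, so for the trans isomer the two substituents are one axial and one equatorial in each chair.
Chair I (chloro axial, tert-butyl equatorial): E = 0.43 kcal/mol.
Chair II (chloro equatorial, tert-butyl axial): E = 4.82 kcal/mol.
Chair I is the more stable (lower-energy) conformer, and in that chair the chloro group is axial.

axial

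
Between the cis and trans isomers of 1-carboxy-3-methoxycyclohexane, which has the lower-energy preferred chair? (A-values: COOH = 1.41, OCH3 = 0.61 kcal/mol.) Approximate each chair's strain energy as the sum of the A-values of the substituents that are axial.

cis

At 1,3 positions (parity same): cis → (e,e or a,a); trans → (a,e or e,a).
Best chair for cis: E = 0.00 kcal/mol; best chair for trans: E = 0.61 kcal/mol.
The cis isomer is lower by 0.61 kcal/mol.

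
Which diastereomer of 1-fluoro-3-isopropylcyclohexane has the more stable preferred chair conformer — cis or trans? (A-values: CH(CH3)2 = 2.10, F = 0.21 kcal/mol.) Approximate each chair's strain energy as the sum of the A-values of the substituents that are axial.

cis

At 1,3 positions (parity same): cis → (e,e or a,a); trans → (a,e or e,a).
Best chair for cis: E = 0.00 kcal/mol; best chair for trans: E = 0.21 kcal/mol.
The cis isomer is lower by 0.21 kcal/mol.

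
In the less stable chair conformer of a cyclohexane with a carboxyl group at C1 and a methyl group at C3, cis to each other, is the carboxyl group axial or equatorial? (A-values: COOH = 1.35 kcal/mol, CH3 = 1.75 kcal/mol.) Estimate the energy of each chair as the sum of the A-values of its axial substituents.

C1 and C3 have the same parity, so for the cis isomer the two substituents are e,e in one chair and a,a in the other.
Chair I (carboxyl axial, methyl axial): E = 3.10 kcal/mol.
Chair II (carboxyl equatorial, methyl equatorial): E = 0.00 kcal/mol.
Chair I is the less stable (higher-energy) conformer, and in that chair the carboxyl group is axial.

axial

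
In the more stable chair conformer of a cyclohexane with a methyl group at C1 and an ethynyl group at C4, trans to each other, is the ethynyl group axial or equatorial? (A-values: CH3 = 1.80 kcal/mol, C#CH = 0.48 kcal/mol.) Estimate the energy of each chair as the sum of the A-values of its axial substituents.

C1 and C4 have opposite parity, so for the trans isomer the two substituents are e,e in one chair and a,a in the other.
Chair I (methyl axial, ethynyl axial): E = 2.28 kcal/mol.
Chair II (methyl equatorial, ethynyl equatorial): E = 0.00 kcal/mol.
Chair II is the more stable (lower-energy) conformer, and in that chair the ethynyl group is equatorial.

equatorial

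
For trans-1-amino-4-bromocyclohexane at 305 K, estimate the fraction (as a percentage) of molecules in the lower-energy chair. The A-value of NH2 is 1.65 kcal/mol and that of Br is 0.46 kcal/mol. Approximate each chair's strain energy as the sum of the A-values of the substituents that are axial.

97.0%

C1 and C4 have opposite parity, so for the trans isomer the two substituents are e,e in one chair and a,a in the other.
Chair I (amino axial, bromo axial): E = 2.11 kcal/mol; chair II (amino equatorial, bromo equatorial): E = 0.00 kcal/mol.
ΔG = 2.11 kcal/mol between the two chairs.
K = exp(ΔG/RT) with R = 1.987×10⁻³ kcal mol⁻¹ K⁻¹ and T = 305 K gives K ≈ 32.5.
Fraction in the lower-energy chair = K/(K+1) = 97.0%.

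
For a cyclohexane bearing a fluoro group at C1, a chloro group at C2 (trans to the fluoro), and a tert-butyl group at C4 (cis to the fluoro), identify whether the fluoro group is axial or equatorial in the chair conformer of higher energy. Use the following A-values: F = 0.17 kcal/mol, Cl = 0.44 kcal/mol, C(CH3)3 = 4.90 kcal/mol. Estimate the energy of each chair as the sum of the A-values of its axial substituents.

equatorial

Chair I (fluoro axial, chloro axial, tert-butyl equatorial): E = 0.61 kcal/mol.
Chair II (fluoro equatorial, chloro equatorial, tert-butyl axial): E = 4.90 kcal/mol.
Chair II is the less stable (higher-energy) conformer, and in that chair the fluoro group is equatorial.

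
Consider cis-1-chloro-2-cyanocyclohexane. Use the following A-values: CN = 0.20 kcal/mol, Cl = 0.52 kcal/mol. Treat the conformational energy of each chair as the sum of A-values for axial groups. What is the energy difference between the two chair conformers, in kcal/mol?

0.32 kcal/mol

C1 and C2 have opposite parity, so for the cis isomer the two substituents are one axial and one equatorial in each chair.
Chair I (cyano axial, chloro equatorial): E = 0.20 kcal/mol.
Chair II (cyano equatorial, chloro axial): E = 0.52 kcal/mol.
ΔE = 0.52 − 0.20 = 0.32 kcal/mol; chair I is more stable.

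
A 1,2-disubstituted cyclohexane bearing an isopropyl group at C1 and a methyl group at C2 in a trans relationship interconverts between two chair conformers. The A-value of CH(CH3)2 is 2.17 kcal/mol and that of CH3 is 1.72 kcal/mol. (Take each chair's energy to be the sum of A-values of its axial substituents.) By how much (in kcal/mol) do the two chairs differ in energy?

3.89 kcal/mol

C1 and C2 have opposite parity, so for the trans isomer the two substituents are e,e in one chair and a,a in the other.
Chair I (isopropyl axial, methyl axial): E = 3.89 kcal/mol.
Chair II (isopropyl equatorial, methyl equatorial): E = 0.00 kcal/mol.
ΔE = 3.89 − 0.00 = 3.89 kcal/mol; chair II is more stable.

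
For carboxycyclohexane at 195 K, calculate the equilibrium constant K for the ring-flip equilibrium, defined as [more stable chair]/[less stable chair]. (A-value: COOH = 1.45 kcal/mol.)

One chair has the carboxyl group axial (E = 1.45 kcal/mol) and the other has it equatorial (E = 0).
ΔG = 1.45 kcal/mol between the two chairs.
K = exp(ΔG/RT) with R = 1.987×10⁻³ kcal mol⁻¹ K⁻¹ and T = 195 K gives K ≈ 42.2.

K ≈ 42.2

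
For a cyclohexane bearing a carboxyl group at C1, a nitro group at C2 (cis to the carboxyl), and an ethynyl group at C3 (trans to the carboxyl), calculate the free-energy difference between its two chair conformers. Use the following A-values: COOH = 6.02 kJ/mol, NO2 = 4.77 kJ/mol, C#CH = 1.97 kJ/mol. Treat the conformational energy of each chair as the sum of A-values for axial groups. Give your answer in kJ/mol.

0.72 kJ/mol

Chair I (carboxyl axial, nitro equatorial, ethynyl equatorial): E = 6.02 kJ/mol.
Chair II (carboxyl equatorial, nitro axial, ethynyl axial): E = 6.74 kJ/mol.
ΔE = 6.74 − 6.02 = 0.72 kJ/mol; chair I is more stable.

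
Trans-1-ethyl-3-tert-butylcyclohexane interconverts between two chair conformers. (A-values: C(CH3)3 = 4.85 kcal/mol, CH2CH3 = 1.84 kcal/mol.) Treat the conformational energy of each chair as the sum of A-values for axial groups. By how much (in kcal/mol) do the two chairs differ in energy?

3.01 kcal/mol

C1 and C3 have the same parity, so for the trans isomer the two substituents are one axial and one equatorial in each chair.
Chair I (tert-butyl axial, ethyl equatorial): E = 4.85 kcal/mol.
Chair II (tert-butyl equatorial, ethyl axial): E = 1.84 kcal/mol.
ΔE = 4.85 − 1.84 = 3.01 kcal/mol; chair II is more stable.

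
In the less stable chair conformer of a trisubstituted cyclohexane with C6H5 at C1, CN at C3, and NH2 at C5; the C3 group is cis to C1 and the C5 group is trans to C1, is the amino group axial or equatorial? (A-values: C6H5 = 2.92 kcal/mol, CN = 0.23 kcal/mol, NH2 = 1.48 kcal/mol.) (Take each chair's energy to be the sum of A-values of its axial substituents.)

equatorial

Chair I (phenyl axial, cyano axial, amino equatorial): E = 3.15 kcal/mol.
Chair II (phenyl equatorial, cyano equatorial, amino axial): E = 1.48 kcal/mol.
Chair I is the less stable (higher-energy) conformer, and in that chair the amino group is equatorial.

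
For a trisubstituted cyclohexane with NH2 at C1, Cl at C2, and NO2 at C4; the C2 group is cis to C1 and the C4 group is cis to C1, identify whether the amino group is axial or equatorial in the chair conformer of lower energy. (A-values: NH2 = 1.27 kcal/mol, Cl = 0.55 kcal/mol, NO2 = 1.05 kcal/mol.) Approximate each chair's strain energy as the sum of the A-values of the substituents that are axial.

Chair I (amino axial, chloro equatorial, nitro equatorial): E = 1.27 kcal/mol.
Chair II (amino equatorial, chloro axial, nitro axial): E = 1.60 kcal/mol.
Chair I is the more stable (lower-energy) conformer, and in that chair the amino group is axial.

axial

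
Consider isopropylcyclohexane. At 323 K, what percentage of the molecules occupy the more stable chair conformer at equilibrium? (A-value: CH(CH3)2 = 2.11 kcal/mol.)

96.4%

One chair has the isopropyl group axial (E = 2.11 kcal/mol) and the other has it equatorial (E = 0).
ΔG = 2.11 kcal/mol between the two chairs.
K = exp(ΔG/RT) with R = 1.987×10⁻³ kcal mol⁻¹ K⁻¹ and T = 323 K gives K ≈ 26.8.
Fraction in the lower-energy chair = K/(K+1) = 96.4%.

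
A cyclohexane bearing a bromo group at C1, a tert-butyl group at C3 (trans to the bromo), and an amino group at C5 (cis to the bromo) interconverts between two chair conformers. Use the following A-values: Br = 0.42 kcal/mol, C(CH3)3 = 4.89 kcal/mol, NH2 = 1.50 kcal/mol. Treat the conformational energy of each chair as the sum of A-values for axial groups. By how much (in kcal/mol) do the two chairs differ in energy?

2.97 kcal/mol

Chair I (bromo axial, tert-butyl equatorial, amino axial): E = 1.92 kcal/mol.
Chair II (bromo equatorial, tert-butyl axial, amino equatorial): E = 4.89 kcal/mol.
ΔE = 4.89 − 1.92 = 2.97 kcal/mol; chair I is more stable.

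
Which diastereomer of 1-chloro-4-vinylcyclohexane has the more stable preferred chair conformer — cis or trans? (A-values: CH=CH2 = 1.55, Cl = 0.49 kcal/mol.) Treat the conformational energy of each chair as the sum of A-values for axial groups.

At 1,4 positions (parity opposite): cis → (a,e or e,a); trans → (e,e or a,a).
Best chair for cis: E = 0.49 kcal/mol; best chair for trans: E = 0.00 kcal/mol.
The trans isomer is lower by 0.49 kcal/mol.

trans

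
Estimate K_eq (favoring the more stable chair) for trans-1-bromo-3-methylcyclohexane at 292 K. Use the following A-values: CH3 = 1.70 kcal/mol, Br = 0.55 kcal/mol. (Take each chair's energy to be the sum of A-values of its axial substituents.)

C1 and C3 have the same parity, so for the trans isomer the two substituents are one axial and one equatorial in each chair.
Chair I (methyl axial, bromo equatorial): E = 1.70 kcal/mol; chair II (methyl equatorial, bromo axial): E = 0.55 kcal/mol.
ΔG = 1.15 kcal/mol between the two chairs.
K = exp(ΔG/RT) with R = 1.987×10⁻³ kcal mol⁻¹ K⁻¹ and T = 292 K gives K ≈ 7.26.

K ≈ 7.26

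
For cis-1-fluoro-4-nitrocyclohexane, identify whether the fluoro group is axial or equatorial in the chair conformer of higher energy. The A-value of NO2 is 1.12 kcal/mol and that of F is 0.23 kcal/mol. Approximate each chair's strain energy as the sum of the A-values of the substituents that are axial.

equatorial

C1 and C4 have opposite parity, so for the cis isomer the two substituents are one axial and one equatorial in each chair.
Chair I (nitro axial, fluoro equatorial): E = 1.12 kcal/mol.
Chair II (nitro equatorial, fluoro axial): E = 0.23 kcal/mol.
Chair I is the less stable (higher-energy) conformer, and in that chair the fluoro group is equatorial.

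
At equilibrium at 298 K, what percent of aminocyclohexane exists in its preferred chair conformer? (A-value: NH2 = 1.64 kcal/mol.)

94.1%

One chair has the amino group axial (E = 1.64 kcal/mol) and the other has it equatorial (E = 0).
ΔG = 1.64 kcal/mol between the two chairs.
K = exp(ΔG/RT) with R = 1.987×10⁻³ kcal mol⁻¹ K⁻¹ and T = 298 K gives K ≈ 16.
Fraction in the lower-energy chair = K/(K+1) = 94.1%.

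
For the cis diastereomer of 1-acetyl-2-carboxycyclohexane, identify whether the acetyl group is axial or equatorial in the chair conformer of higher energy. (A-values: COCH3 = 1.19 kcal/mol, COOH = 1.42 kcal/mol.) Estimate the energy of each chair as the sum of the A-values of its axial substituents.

equatorial

C1 and C2 have opposite parity, so for the cis isomer the two substituents are one axial and one equatorial in each chair.
Chair I (acetyl axial, carboxyl equatorial): E = 1.19 kcal/mol.
Chair II (acetyl equatorial, carboxyl axial): E = 1.42 kcal/mol.
Chair II is the less stable (higher-energy) conformer, and in that chair the acetyl group is equatorial.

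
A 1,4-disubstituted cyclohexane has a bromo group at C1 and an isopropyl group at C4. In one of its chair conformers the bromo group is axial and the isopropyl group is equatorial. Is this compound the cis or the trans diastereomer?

C1 and C4 have opposite parity, so their axial bonds point in opposite directions.
With opposite-parity carbons, two substituents on the same face are one axial and one equatorial; opposite faces give both axial or both equatorial.
Here the groups are axial/equatorial → same face → cis.

cis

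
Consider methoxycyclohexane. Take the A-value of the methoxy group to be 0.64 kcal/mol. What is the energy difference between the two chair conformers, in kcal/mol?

A monosubstituted cyclohexane has one chair with the methoxy group axial (E = A = 0.64 kcal/mol) and one with it equatorial (E = 0).
ΔE = 0.64 − 0 = 0.64 kcal/mol.

0.64 kcal/mol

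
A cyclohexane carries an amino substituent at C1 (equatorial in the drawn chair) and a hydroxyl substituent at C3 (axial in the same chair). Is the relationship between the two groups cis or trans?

C1 and C3 have the same parity, so their axial bonds point in the same direction.
With same-parity carbons, two substituents on the same face are both axial or both equatorial; opposite faces give one of each.
Here the groups are equatorial/axial → opposite face → trans.

trans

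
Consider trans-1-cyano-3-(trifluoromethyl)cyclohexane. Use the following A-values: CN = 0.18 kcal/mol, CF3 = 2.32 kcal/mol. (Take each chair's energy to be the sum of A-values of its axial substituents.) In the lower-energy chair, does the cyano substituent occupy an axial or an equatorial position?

axial

C1 and C3 have the same parity, so for the trans isomer the two substituents are one axial and one equatorial in each chair.
Chair I (cyano axial, trifluoromethyl equatorial): E = 0.18 kcal/mol.
Chair II (cyano equatorial, trifluoromethyl axial): E = 2.32 kcal/mol.
Chair I is the more stable (lower-energy) conformer, and in that chair the cyano group is axial.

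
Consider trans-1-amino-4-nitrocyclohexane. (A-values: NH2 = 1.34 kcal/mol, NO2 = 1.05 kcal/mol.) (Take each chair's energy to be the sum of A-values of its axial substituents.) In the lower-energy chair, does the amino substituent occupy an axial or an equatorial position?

equatorial

C1 and C4 have opposite parity, so for the trans isomer the two substituents are e,e in one chair and a,a in the other.
Chair I (amino axial, nitro axial): E = 2.39 kcal/mol.
Chair II (amino equatorial, nitro equatorial): E = 0.00 kcal/mol.
Chair II is the more stable (lower-energy) conformer, and in that chair the amino group is equatorial.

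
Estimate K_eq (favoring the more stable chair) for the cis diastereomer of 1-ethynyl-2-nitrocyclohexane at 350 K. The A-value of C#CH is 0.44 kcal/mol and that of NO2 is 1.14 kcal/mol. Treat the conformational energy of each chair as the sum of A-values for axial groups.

K ≈ 2.74

C1 and C2 have opposite parity, so for the cis isomer the two substituents are one axial and one equatorial in each chair.
Chair I (ethynyl axial, nitro equatorial): E = 0.44 kcal/mol; chair II (ethynyl equatorial, nitro axial): E = 1.14 kcal/mol.
ΔG = 0.70 kcal/mol between the two chairs.
K = exp(ΔG/RT) with R = 1.987×10⁻³ kcal mol⁻¹ K⁻¹ and T = 350 K gives K ≈ 2.74.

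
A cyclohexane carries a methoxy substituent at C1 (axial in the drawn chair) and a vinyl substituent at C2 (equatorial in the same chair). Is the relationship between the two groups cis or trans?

C1 and C2 have opposite parity, so their axial bonds point in opposite directions.
With opposite-parity carbons, two substituents on the same face are one axial and one equatorial; opposite faces give both axial or both equatorial.
Here the groups are axial/equatorial → same face → cis.

cis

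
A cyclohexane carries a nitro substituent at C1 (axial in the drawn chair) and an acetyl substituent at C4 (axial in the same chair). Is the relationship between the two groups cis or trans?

C1 and C4 have opposite parity, so their axial bonds point in opposite directions.
With opposite-parity carbons, two substituents on the same face are one axial and one equatorial; opposite faces give both axial or both equatorial.
Here the groups are axial/axial → opposite face → trans.

trans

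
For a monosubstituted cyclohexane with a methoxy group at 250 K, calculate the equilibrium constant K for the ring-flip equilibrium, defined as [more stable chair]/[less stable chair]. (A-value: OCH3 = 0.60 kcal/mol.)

One chair has the methoxy group axial (E = 0.60 kcal/mol) and the other has it equatorial (E = 0).
ΔG = 0.60 kcal/mol between the two chairs.
K = exp(ΔG/RT) with R = 1.987×10⁻³ kcal mol⁻¹ K⁻¹ and T = 250 K gives K ≈ 3.35.

K ≈ 3.35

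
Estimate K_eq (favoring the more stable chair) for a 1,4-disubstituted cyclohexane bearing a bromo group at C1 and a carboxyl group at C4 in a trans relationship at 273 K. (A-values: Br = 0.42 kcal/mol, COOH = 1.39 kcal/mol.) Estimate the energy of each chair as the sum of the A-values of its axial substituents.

K ≈ 28.1

C1 and C4 have opposite parity, so for the trans isomer the two substituents are e,e in one chair and a,a in the other.
Chair I (bromo axial, carboxyl axial): E = 1.81 kcal/mol; chair II (bromo equatorial, carboxyl equatorial): E = 0.00 kcal/mol.
ΔG = 1.81 kcal/mol between the two chairs.
K = exp(ΔG/RT) with R = 1.987×10⁻³ kcal mol⁻¹ K⁻¹ and T = 273 K gives K ≈ 28.1.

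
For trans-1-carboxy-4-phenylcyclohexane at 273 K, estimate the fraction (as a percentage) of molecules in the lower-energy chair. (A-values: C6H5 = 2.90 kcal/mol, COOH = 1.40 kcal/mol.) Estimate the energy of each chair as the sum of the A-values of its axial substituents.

100.0%

C1 and C4 have opposite parity, so for the trans isomer the two substituents are e,e in one chair and a,a in the other.
Chair I (phenyl axial, carboxyl axial): E = 4.30 kcal/mol; chair II (phenyl equatorial, carboxyl equatorial): E = 0.00 kcal/mol.
ΔG = 4.30 kcal/mol between the two chairs.
K = exp(ΔG/RT) with R = 1.987×10⁻³ kcal mol⁻¹ K⁻¹ and T = 273 K gives K ≈ 2.77e+03.
Fraction in the lower-energy chair = K/(K+1) = 100.0%.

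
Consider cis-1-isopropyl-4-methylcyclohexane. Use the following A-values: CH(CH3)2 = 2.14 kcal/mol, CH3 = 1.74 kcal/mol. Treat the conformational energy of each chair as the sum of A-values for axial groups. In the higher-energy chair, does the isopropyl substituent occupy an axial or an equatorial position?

C1 and C4 have opposite parity, so for the cis isomer the two substituents are one axial and one equatorial in each chair.
Chair I (isopropyl axial, methyl equatorial): E = 2.14 kcal/mol.
Chair II (isopropyl equatorial, methyl axial): E = 1.74 kcal/mol.
Chair I is the less stable (higher-energy) conformer, and in that chair the isopropyl group is axial.

axial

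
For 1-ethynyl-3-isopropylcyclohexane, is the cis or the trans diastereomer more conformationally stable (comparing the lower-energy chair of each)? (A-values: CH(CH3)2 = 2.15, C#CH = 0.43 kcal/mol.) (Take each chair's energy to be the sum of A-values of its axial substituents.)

cis

At 1,3 positions (parity same): cis → (e,e or a,a); trans → (a,e or e,a).
Best chair for cis: E = 0.00 kcal/mol; best chair for trans: E = 0.43 kcal/mol.
The cis isomer is lower by 0.43 kcal/mol.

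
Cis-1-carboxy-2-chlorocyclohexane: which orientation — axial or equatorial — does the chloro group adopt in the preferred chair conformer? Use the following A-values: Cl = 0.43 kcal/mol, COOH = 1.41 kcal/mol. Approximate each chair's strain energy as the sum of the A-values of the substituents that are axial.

C1 and C2 have opposite parity, so for the cis isomer the two substituents are one axial and one equatorial in each chair.
Chair I (chloro axial, carboxyl equatorial): E = 0.43 kcal/mol.
Chair II (chloro equatorial, carboxyl axial): E = 1.41 kcal/mol.
Chair I is the more stable (lower-energy) conformer, and in that chair the chloro group is axial.

axial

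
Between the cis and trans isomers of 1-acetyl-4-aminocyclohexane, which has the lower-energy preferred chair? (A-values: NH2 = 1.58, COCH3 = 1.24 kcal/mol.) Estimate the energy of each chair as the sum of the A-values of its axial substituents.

trans

At 1,4 positions (parity opposite): cis → (a,e or e,a); trans → (e,e or a,a).
Best chair for cis: E = 1.24 kcal/mol; best chair for trans: E = 0.00 kcal/mol.
The trans isomer is lower by 1.24 kcal/mol.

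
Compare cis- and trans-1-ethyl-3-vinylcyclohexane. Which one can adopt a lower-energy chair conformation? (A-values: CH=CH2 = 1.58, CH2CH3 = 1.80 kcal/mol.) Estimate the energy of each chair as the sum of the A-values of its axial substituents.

At 1,3 positions (parity same): cis → (e,e or a,a); trans → (a,e or e,a).
Best chair for cis: E = 0.00 kcal/mol; best chair for trans: E = 1.58 kcal/mol.
The cis isomer is lower by 1.58 kcal/mol.

cis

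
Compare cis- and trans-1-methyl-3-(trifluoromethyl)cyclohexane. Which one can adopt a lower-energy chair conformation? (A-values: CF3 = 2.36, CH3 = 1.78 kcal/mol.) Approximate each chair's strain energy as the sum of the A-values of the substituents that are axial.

At 1,3 positions (parity same): cis → (e,e or a,a); trans → (a,e or e,a).
Best chair for cis: E = 0.00 kcal/mol; best chair for trans: E = 1.78 kcal/mol.
The cis isomer is lower by 1.78 kcal/mol.

cis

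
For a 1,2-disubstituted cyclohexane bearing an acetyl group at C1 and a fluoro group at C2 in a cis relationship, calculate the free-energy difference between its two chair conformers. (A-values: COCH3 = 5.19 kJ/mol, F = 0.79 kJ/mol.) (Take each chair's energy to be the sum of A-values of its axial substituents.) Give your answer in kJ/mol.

4.40 kJ/mol

C1 and C2 have opposite parity, so for the cis isomer the two substituents are one axial and one equatorial in each chair.
Chair I (acetyl axial, fluoro equatorial): E = 5.19 kJ/mol.
Chair II (acetyl equatorial, fluoro axial): E = 0.79 kJ/mol.
ΔE = 5.19 − 0.79 = 4.40 kJ/mol; chair II is more stable.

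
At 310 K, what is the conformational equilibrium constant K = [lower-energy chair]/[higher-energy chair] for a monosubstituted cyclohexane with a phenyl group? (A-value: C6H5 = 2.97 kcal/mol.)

K ≈ 124

One chair has the phenyl group axial (E = 2.97 kcal/mol) and the other has it equatorial (E = 0).
ΔG = 2.97 kcal/mol between the two chairs.
K = exp(ΔG/RT) with R = 1.987×10⁻³ kcal mol⁻¹ K⁻¹ and T = 310 K gives K ≈ 124.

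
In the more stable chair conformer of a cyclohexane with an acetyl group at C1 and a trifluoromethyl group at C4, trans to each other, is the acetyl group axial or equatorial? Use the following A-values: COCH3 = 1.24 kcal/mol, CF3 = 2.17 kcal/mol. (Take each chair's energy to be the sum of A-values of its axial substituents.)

equatorial

C1 and C4 have opposite parity, so for the trans isomer the two substituents are e,e in one chair and a,a in the other.
Chair I (acetyl axial, trifluoromethyl axial): E = 3.41 kcal/mol.
Chair II (acetyl equatorial, trifluoromethyl equatorial): E = 0.00 kcal/mol.
Chair II is the more stable (lower-energy) conformer, and in that chair the acetyl group is equatorial.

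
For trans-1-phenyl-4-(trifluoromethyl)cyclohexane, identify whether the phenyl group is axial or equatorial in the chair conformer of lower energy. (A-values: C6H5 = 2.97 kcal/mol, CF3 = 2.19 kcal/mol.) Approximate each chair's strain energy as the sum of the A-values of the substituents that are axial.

equatorial

C1 and C4 have opposite parity, so for the trans isomer the two substituents are e,e in one chair and a,a in the other.
Chair I (phenyl axial, trifluoromethyl axial): E = 5.16 kcal/mol.
Chair II (phenyl equatorial, trifluoromethyl equatorial): E = 0.00 kcal/mol.
Chair II is the more stable (lower-energy) conformer, and in that chair the phenyl group is equatorial.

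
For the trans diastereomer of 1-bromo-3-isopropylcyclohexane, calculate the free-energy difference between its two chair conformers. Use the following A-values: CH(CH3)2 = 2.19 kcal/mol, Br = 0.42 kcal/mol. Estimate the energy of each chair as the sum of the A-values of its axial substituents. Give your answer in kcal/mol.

C1 and C3 have the same parity, so for the trans isomer the two substituents are one axial and one equatorial in each chair.
Chair I (isopropyl axial, bromo equatorial): E = 2.19 kcal/mol.
Chair II (isopropyl equatorial, bromo axial): E = 0.42 kcal/mol.
ΔE = 2.19 − 0.42 = 1.77 kcal/mol; chair II is more stable.

1.77 kcal/mol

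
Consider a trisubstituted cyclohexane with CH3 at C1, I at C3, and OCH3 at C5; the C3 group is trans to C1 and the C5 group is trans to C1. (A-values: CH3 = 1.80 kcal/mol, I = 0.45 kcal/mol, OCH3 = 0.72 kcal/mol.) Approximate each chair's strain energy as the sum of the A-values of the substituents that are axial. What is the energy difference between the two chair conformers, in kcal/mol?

0.63 kcal/mol

Chair I (methyl axial, iodo equatorial, methoxy equatorial): E = 1.80 kcal/mol.
Chair II (methyl equatorial, iodo axial, methoxy axial): E = 1.17 kcal/mol.
ΔE = 1.80 − 1.17 = 0.63 kcal/mol; chair II is more stable.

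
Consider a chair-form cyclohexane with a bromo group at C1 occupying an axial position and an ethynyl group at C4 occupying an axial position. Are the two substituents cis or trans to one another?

trans

C1 and C4 have opposite parity, so their axial bonds point in opposite directions.
With opposite-parity carbons, two substituents on the same face are one axial and one equatorial; opposite faces give both axial or both equatorial.
Here the groups are axial/axial → opposite face → trans.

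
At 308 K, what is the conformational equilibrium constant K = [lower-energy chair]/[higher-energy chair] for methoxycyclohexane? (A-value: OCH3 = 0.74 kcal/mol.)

One chair has the methoxy group axial (E = 0.74 kcal/mol) and the other has it equatorial (E = 0).
ΔG = 0.74 kcal/mol between the two chairs.
K = exp(ΔG/RT) with R = 1.987×10⁻³ kcal mol⁻¹ K⁻¹ and T = 308 K gives K ≈ 3.35.

K ≈ 3.35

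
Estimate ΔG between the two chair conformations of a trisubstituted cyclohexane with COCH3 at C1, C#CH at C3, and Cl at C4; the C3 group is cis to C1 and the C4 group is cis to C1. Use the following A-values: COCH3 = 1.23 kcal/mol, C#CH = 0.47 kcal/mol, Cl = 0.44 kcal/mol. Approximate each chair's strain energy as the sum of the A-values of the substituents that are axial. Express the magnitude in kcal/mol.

1.26 kcal/mol

Chair I (acetyl axial, ethynyl axial, chloro equatorial): E = 1.70 kcal/mol.
Chair II (acetyl equatorial, ethynyl equatorial, chloro axial): E = 0.44 kcal/mol.
ΔE = 1.70 − 0.44 = 1.26 kcal/mol; chair II is more stable.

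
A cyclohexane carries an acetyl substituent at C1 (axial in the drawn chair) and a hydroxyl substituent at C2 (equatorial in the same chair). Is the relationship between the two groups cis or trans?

C1 and C2 have opposite parity, so their axial bonds point in opposite directions.
With opposite-parity carbons, two substituents on the same face are one axial and one equatorial; opposite faces give both axial or both equatorial.
Here the groups are axial/equatorial → same face → cis.

cis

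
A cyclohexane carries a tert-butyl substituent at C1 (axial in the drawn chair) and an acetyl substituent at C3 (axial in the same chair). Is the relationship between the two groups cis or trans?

cis

C1 and C3 have the same parity, so their axial bonds point in the same direction.
With same-parity carbons, two substituents on the same face are both axial or both equatorial; opposite faces give one of each.
Here the groups are axial/axial → same face → cis.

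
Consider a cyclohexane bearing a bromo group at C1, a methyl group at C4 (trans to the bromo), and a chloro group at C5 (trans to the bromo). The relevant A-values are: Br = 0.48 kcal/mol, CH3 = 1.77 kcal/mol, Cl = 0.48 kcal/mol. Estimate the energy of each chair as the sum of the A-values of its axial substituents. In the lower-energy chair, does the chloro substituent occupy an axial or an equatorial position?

Chair I (bromo axial, methyl axial, chloro equatorial): E = 2.25 kcal/mol.
Chair II (bromo equatorial, methyl equatorial, chloro axial): E = 0.48 kcal/mol.
Chair II is the more stable (lower-energy) conformer, and in that chair the chloro group is axial.

axial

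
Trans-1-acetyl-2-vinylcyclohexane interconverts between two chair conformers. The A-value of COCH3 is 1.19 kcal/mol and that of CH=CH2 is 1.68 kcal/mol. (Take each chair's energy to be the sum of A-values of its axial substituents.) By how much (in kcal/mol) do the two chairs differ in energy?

2.87 kcal/mol

C1 and C2 have opposite parity, so for the trans isomer the two substituents are e,e in one chair and a,a in the other.
Chair I (acetyl axial, vinyl axial): E = 2.87 kcal/mol.
Chair II (acetyl equatorial, vinyl equatorial): E = 0.00 kcal/mol.
ΔE = 2.87 − 0.00 = 2.87 kcal/mol; chair II is more stable.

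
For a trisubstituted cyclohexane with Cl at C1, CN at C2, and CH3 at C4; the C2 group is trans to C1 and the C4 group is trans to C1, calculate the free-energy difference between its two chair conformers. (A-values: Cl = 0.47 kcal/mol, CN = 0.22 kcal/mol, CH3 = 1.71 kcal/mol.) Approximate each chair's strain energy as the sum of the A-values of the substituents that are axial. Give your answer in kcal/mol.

2.40 kcal/mol

Chair I (chloro axial, cyano axial, methyl axial): E = 2.40 kcal/mol.
Chair II (chloro equatorial, cyano equatorial, methyl equatorial): E = 0.00 kcal/mol.
ΔE = 2.40 − 0.00 = 2.40 kcal/mol; chair II is more stable.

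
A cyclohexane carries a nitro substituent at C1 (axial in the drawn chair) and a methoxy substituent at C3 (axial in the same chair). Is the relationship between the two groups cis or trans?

cis

C1 and C3 have the same parity, so their axial bonds point in the same direction.
With same-parity carbons, two substituents on the same face are both axial or both equatorial; opposite faces give one of each.
Here the groups are axial/axial → same face → cis.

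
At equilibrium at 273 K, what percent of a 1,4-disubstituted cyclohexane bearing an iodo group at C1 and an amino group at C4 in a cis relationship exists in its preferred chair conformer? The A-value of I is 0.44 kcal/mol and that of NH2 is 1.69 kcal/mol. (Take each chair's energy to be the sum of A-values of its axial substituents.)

C1 and C4 have opposite parity, so for the cis isomer the two substituents are one axial and one equatorial in each chair.
Chair I (iodo axial, amino equatorial): E = 0.44 kcal/mol; chair II (iodo equatorial, amino axial): E = 1.69 kcal/mol.
ΔG = 1.25 kcal/mol between the two chairs.
K = exp(ΔG/RT) with R = 1.987×10⁻³ kcal mol⁻¹ K⁻¹ and T = 273 K gives K ≈ 10.
Fraction in the lower-energy chair = K/(K+1) = 90.9%.

90.9%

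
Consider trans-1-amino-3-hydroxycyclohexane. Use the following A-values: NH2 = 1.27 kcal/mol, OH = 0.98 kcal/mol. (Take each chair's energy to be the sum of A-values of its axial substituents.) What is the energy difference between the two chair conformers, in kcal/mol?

0.29 kcal/mol

C1 and C3 have the same parity, so for the trans isomer the two substituents are one axial and one equatorial in each chair.
Chair I (amino axial, hydroxyl equatorial): E = 1.27 kcal/mol.
Chair II (amino equatorial, hydroxyl axial): E = 0.98 kcal/mol.
ΔE = 1.27 − 0.98 = 0.29 kcal/mol; chair II is more stable.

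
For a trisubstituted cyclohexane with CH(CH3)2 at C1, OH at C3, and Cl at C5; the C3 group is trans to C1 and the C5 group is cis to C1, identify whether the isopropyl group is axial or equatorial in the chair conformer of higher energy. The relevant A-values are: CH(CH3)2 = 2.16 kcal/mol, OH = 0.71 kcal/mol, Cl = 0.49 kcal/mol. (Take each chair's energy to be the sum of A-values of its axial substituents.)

Chair I (isopropyl axial, hydroxyl equatorial, chloro axial): E = 2.65 kcal/mol.
Chair II (isopropyl equatorial, hydroxyl axial, chloro equatorial): E = 0.71 kcal/mol.
Chair I is the less stable (higher-energy) conformer, and in that chair the isopropyl group is axial.

axial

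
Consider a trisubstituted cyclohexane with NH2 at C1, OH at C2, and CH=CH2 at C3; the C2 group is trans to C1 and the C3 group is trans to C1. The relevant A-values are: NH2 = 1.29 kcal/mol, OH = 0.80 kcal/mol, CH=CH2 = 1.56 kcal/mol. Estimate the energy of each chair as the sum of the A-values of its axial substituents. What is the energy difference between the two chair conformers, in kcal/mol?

Chair I (amino axial, hydroxyl axial, vinyl equatorial): E = 2.09 kcal/mol.
Chair II (amino equatorial, hydroxyl equatorial, vinyl axial): E = 1.56 kcal/mol.
ΔE = 2.09 − 1.56 = 0.53 kcal/mol; chair II is more stable.

0.53 kcal/mol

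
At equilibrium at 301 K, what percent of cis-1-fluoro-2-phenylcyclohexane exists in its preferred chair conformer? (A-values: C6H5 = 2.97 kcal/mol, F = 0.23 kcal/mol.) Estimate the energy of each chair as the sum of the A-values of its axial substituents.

C1 and C2 have opposite parity, so for the cis isomer the two substituents are one axial and one equatorial in each chair.
Chair I (phenyl axial, fluoro equatorial): E = 2.97 kcal/mol; chair II (phenyl equatorial, fluoro axial): E = 0.23 kcal/mol.
ΔG = 2.74 kcal/mol between the two chairs.
K = exp(ΔG/RT) with R = 1.987×10⁻³ kcal mol⁻¹ K⁻¹ and T = 301 K gives K ≈ 97.6.
Fraction in the lower-energy chair = K/(K+1) = 99.0%.

99.0%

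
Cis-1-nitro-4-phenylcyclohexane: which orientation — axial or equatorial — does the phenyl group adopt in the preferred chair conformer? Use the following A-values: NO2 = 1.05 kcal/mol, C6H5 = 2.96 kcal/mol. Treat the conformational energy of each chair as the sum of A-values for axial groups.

equatorial

C1 and C4 have opposite parity, so for the cis isomer the two substituents are one axial and one equatorial in each chair.
Chair I (nitro axial, phenyl equatorial): E = 1.05 kcal/mol.
Chair II (nitro equatorial, phenyl axial): E = 2.96 kcal/mol.
Chair I is the more stable (lower-energy) conformer, and in that chair the phenyl group is equatorial.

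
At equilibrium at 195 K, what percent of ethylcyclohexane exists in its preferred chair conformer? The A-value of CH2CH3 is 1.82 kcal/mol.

99.1%

One chair has the ethyl group axial (E = 1.82 kcal/mol) and the other has it equatorial (E = 0).
ΔG = 1.82 kcal/mol between the two chairs.
K = exp(ΔG/RT) with R = 1.987×10⁻³ kcal mol⁻¹ K⁻¹ and T = 195 K gives K ≈ 110.
Fraction in the lower-energy chair = K/(K+1) = 99.1%.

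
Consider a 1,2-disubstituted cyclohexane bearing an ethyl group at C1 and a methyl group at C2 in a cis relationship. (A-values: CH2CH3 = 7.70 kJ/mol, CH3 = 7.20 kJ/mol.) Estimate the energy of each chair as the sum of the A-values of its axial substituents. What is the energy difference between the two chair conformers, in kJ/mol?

C1 and C2 have opposite parity, so for the cis isomer the two substituents are one axial and one equatorial in each chair.
Chair I (ethyl axial, methyl equatorial): E = 7.70 kJ/mol.
Chair II (ethyl equatorial, methyl axial): E = 7.20 kJ/mol.
ΔE = 7.70 − 7.20 = 0.50 kJ/mol; chair II is more stable.

0.50 kJ/mol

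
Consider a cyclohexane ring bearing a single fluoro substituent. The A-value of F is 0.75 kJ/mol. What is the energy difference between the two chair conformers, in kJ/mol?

0.75 kJ/mol

A monosubstituted cyclohexane has one chair with the fluoro group axial (E = A = 0.75 kJ/mol) and one with it equatorial (E = 0).
ΔE = 0.75 − 0 = 0.75 kJ/mol.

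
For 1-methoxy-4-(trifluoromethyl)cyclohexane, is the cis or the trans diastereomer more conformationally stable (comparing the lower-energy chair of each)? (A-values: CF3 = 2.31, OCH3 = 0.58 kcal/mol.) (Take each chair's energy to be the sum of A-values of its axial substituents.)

At 1,4 positions (parity opposite): cis → (a,e or e,a); trans → (e,e or a,a).
Best chair for cis: E = 0.58 kcal/mol; best chair for trans: E = 0.00 kcal/mol.
The trans isomer is lower by 0.58 kcal/mol.

trans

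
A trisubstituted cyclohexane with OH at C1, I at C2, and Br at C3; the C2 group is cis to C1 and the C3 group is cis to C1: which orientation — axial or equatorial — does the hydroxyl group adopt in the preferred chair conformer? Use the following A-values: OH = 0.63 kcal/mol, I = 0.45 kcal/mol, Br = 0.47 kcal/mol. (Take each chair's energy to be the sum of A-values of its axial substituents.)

equatorial

Chair I (hydroxyl axial, iodo equatorial, bromo axial): E = 1.10 kcal/mol.
Chair II (hydroxyl equatorial, iodo axial, bromo equatorial): E = 0.45 kcal/mol.
Chair II is the more stable (lower-energy) conformer, and in that chair the hydroxyl group is equatorial.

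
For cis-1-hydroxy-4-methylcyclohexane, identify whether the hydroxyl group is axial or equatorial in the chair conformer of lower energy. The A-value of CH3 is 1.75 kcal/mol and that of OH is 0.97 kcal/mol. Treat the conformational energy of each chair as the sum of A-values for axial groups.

C1 and C4 have opposite parity, so for the cis isomer the two substituents are one axial and one equatorial in each chair.
Chair I (methyl axial, hydroxyl equatorial): E = 1.75 kcal/mol.
Chair II (methyl equatorial, hydroxyl axial): E = 0.97 kcal/mol.
Chair II is the more stable (lower-energy) conformer, and in that chair the hydroxyl group is axial.

axial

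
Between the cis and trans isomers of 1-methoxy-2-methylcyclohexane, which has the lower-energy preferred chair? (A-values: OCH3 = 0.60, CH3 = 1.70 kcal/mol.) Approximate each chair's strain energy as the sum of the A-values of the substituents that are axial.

trans

At 1,2 positions (parity opposite): cis → (a,e or e,a); trans → (e,e or a,a).
Best chair for cis: E = 0.60 kcal/mol; best chair for trans: E = 0.00 kcal/mol.
The trans isomer is lower by 0.60 kcal/mol.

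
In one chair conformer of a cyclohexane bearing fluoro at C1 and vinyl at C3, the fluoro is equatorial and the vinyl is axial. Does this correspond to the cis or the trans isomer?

C1 and C3 have the same parity, so their axial bonds point in the same direction.
With same-parity carbons, two substituents on the same face are both axial or both equatorial; opposite faces give one of each.
Here the groups are equatorial/axial → opposite face → trans.

trans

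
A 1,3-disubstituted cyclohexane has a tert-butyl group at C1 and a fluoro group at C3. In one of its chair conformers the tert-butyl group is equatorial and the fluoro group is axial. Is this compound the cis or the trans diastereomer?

trans

C1 and C3 have the same parity, so their axial bonds point in the same direction.
With same-parity carbons, two substituents on the same face are both axial or both equatorial; opposite faces give one of each.
Here the groups are equatorial/axial → opposite face → trans.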